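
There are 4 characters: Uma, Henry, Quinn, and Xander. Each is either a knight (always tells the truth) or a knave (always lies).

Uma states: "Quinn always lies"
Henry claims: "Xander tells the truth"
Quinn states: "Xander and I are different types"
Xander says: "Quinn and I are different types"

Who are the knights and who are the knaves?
Uma is a knight.
Henry is a knave.
Quinn is a knave.
Xander is a knave.

Verification:
- Uma (knight) says "Quinn always lies" - this is TRUE because Quinn is a knave.
- Henry (knave) says "Xander tells the truth" - this is FALSE (a lie) because Xander is a knave.
- Quinn (knave) says "Xander and I are different types" - this is FALSE (a lie) because Quinn is a knave and Xander is a knave.
- Xander (knave) says "Quinn and I are different types" - this is FALSE (a lie) because Xander is a knave and Quinn is a knave.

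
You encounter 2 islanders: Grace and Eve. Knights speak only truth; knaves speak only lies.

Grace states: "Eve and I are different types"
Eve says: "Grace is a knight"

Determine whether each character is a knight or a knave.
Grace is a knave.
Eve is a knave.

Verification:
- Grace (knave) says "Eve and I are different types" - this is FALSE (a lie) because Grace is a knave and Eve is a knave.
- Eve (knave) says "Grace is a knight" - this is FALSE (a lie) because Grace is a knave.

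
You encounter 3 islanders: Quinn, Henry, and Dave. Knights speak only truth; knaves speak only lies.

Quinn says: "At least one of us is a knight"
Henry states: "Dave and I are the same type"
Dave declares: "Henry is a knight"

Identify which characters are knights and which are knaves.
Quinn is a knight.
Henry is a knight.
Dave is a knight.

Verification:
- Quinn (knight) says "At least one of us is a knight" - this is TRUE because Quinn, Henry, and Dave are knights.
- Henry (knight) says "Dave and I are the same type" - this is TRUE because Henry is a knight and Dave is a knight.
- Dave (knight) says "Henry is a knight" - this is TRUE because Henry is a knight.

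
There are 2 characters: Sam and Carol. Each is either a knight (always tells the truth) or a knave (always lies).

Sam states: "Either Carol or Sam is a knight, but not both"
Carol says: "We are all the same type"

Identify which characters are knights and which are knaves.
Sam is a knight.
Carol is a knave.

Verification:
- Sam (knight) says "Either Carol or Sam is a knight, but not both" - this is TRUE because Carol is a knave and Sam is a knight.
- Carol (knave) says "We are all the same type" - this is FALSE (a lie) because Sam is a knight and Carol is a knave.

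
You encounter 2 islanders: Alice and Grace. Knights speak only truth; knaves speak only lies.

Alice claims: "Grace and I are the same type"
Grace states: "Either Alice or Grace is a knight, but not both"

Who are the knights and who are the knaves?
Alice is a knave.
Grace is a knight.

Verification:
- Alice (knave) says "Grace and I are the same type" - this is FALSE (a lie) because Alice is a knave and Grace is a knight.
- Grace (knight) says "Either Alice or Grace is a knight, but not both" - this is TRUE because Alice is a knave and Grace is a knight.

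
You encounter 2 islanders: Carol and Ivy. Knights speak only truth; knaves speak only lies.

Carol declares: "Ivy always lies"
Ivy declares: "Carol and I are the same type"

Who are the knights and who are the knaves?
Carol is a knight.
Ivy is a knave.

Verification:
- Carol (knight) says "Ivy always lies" - this is TRUE because Ivy is a knave.
- Ivy (knave) says "Carol and I are the same type" - this is FALSE (a lie) because Ivy is a knave and Carol is a knight.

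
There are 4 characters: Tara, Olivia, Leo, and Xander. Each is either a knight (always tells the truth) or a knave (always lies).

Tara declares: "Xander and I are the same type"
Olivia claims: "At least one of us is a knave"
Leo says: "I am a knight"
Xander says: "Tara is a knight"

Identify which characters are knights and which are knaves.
Tara is a knight.
Olivia is a knight.
Leo is a knave.
Xander is a knight.

Verification:
- Tara (knight) says "Xander and I are the same type" - this is TRUE because Tara is a knight and Xander is a knight.
- Olivia (knight) says "At least one of us is a knave" - this is TRUE because Leo is a knave.
- Leo (knave) says "I am a knight" - this is FALSE (a lie) because Leo is a knave.
- Xander (knight) says "Tara is a knight" - this is TRUE because Tara is a knight.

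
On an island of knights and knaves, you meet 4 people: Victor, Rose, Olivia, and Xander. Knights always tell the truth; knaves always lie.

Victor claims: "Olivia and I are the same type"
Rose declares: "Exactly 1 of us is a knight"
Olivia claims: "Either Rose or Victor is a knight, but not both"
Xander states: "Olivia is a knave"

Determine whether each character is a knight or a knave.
Victor is a knight.
Rose is a knave.
Olivia is a knight.
Xander is a knave.

Verification:
- Victor (knight) says "Olivia and I are the same type" - this is TRUE because Victor is a knight and Olivia is a knight.
- Rose (knave) says "Exactly 1 of us is a knight" - this is FALSE (a lie) because there are 2 knights.
- Olivia (knight) says "Either Rose or Victor is a knight, but not both" - this is TRUE because Rose is a knave and Victor is a knight.
- Xander (knave) says "Olivia is a knave" - this is FALSE (a lie) because Olivia is a knight.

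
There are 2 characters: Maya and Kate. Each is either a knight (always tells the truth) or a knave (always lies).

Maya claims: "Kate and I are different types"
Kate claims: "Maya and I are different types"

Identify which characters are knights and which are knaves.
Maya is a knave.
Kate is a knave.

Verification:
- Maya (knave) says "Kate and I are different types" - this is FALSE (a lie) because Maya is a knave and Kate is a knave.
- Kate (knave) says "Maya and I are different types" - this is FALSE (a lie) because Kate is a knave and Maya is a knave.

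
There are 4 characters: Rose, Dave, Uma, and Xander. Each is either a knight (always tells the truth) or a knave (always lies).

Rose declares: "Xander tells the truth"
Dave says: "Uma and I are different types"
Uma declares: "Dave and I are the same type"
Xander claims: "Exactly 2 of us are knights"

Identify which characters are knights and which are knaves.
Rose is a knave.
Dave is a knight.
Uma is a knave.
Xander is a knave.

Verification:
- Rose (knave) says "Xander tells the truth" - this is FALSE (a lie) because Xander is a knave.
- Dave (knight) says "Uma and I are different types" - this is TRUE because Dave is a knight and Uma is a knave.
- Uma (knave) says "Dave and I are the same type" - this is FALSE (a lie) because Uma is a knave and Dave is a knight.
- Xander (knave) says "Exactly 2 of us are knights" - this is FALSE (a lie) because there are 1 knights.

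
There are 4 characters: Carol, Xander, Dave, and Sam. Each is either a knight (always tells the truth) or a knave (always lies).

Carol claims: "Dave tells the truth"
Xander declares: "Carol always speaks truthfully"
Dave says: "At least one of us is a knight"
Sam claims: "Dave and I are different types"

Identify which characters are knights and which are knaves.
Carol is a knave.
Xander is a knave.
Dave is a knave.
Sam is a knave.

Verification:
- Carol (knave) says "Dave tells the truth" - this is FALSE (a lie) because Dave is a knave.
- Xander (knave) says "Carol always speaks truthfully" - this is FALSE (a lie) because Carol is a knave.
- Dave (knave) says "At least one of us is a knight" - this is FALSE (a lie) because no one is a knight.
- Sam (knave) says "Dave and I are different types" - this is FALSE (a lie) because Sam is a knave and Dave is a knave.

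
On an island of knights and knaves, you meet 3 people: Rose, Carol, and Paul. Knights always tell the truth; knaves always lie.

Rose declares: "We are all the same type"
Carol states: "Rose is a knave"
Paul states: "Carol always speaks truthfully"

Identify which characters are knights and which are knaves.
Rose is a knave.
Carol is a knight.
Paul is a knight.

Verification:
- Rose (knave) says "We are all the same type" - this is FALSE (a lie) because Carol and Paul are knights and Rose is a knave.
- Carol (knight) says "Rose is a knave" - this is TRUE because Rose is a knave.
- Paul (knight) says "Carol always speaks truthfully" - this is TRUE because Carol is a knight.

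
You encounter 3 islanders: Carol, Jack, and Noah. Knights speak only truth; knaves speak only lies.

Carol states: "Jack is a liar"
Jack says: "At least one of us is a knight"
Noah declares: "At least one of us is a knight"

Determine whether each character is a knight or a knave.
Carol is a knave.
Jack is a knight.
Noah is a knight.

Verification:
- Carol (knave) says "Jack is a liar" - this is FALSE (a lie) because Jack is a knight.
- Jack (knight) says "At least one of us is a knight" - this is TRUE because Jack and Noah are knights.
- Noah (knight) says "At least one of us is a knight" - this is TRUE because Jack and Noah are knights.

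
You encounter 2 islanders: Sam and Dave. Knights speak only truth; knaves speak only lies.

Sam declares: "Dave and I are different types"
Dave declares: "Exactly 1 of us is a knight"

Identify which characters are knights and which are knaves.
Sam is a knave.
Dave is a knave.

Verification:
- Sam (knave) says "Dave and I are different types" - this is FALSE (a lie) because Sam is a knave and Dave is a knave.
- Dave (knave) says "Exactly 1 of us is a knight" - this is FALSE (a lie) because there are 0 knights.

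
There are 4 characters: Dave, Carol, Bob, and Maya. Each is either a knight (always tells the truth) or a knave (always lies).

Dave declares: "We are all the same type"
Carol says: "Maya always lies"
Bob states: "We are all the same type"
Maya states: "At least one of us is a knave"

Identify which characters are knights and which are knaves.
Dave is a knave.
Carol is a knave.
Bob is a knave.
Maya is a knight.

Verification:
- Dave (knave) says "We are all the same type" - this is FALSE (a lie) because Maya is a knight and Dave, Carol, and Bob are knaves.
- Carol (knave) says "Maya always lies" - this is FALSE (a lie) because Maya is a knight.
- Bob (knave) says "We are all the same type" - this is FALSE (a lie) because Maya is a knight and Dave, Carol, and Bob are knaves.
- Maya (knight) says "At least one of us is a knave" - this is TRUE because Dave, Carol, and Bob are knaves.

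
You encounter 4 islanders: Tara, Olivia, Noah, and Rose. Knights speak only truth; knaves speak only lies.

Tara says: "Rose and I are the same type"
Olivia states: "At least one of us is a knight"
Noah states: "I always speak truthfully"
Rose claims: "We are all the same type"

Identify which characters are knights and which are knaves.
Tara is a knight.
Olivia is a knight.
Noah is a knight.
Rose is a knight.

Verification:
- Tara (knight) says "Rose and I are the same type" - this is TRUE because Tara is a knight and Rose is a knight.
- Olivia (knight) says "At least one of us is a knight" - this is TRUE because Tara, Olivia, Noah, and Rose are knights.
- Noah (knight) says "I always speak truthfully" - this is TRUE because Noah is a knight.
- Rose (knight) says "We are all the same type" - this is TRUE because Tara, Olivia, Noah, and Rose are knights.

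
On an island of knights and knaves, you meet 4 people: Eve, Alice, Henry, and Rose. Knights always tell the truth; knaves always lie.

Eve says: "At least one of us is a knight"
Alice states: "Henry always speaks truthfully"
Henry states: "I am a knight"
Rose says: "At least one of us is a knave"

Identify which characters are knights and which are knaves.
Eve is a knight.
Alice is a knave.
Henry is a knave.
Rose is a knight.

Verification:
- Eve (knight) says "At least one of us is a knight" - this is TRUE because Eve and Rose are knights.
- Alice (knave) says "Henry always speaks truthfully" - this is FALSE (a lie) because Henry is a knave.
- Henry (knave) says "I am a knight" - this is FALSE (a lie) because Henry is a knave.
- Rose (knight) says "At least one of us is a knave" - this is TRUE because Alice and Henry are knaves.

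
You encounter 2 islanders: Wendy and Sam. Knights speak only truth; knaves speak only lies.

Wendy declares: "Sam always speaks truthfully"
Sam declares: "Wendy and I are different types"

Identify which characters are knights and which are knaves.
Wendy is a knave.
Sam is a knave.

Verification:
- Wendy (knave) says "Sam always speaks truthfully" - this is FALSE (a lie) because Sam is a knave.
- Sam (knave) says "Wendy and I are different types" - this is FALSE (a lie) because Sam is a knave and Wendy is a knave.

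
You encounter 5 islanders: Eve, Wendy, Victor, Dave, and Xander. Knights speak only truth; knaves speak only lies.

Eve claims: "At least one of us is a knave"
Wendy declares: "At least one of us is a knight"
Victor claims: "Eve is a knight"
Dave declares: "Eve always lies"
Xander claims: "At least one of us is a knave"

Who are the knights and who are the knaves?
Eve is a knight.
Wendy is a knight.
Victor is a knight.
Dave is a knave.
Xander is a knight.

Verification:
- Eve (knight) says "At least one of us is a knave" - this is TRUE because Dave is a knave.
- Wendy (knight) says "At least one of us is a knight" - this is TRUE because Eve, Wendy, Victor, and Xander are knights.
- Victor (knight) says "Eve is a knight" - this is TRUE because Eve is a knight.
- Dave (knave) says "Eve always lies" - this is FALSE (a lie) because Eve is a knight.
- Xander (knight) says "At least one of us is a knave" - this is TRUE because Dave is a knave.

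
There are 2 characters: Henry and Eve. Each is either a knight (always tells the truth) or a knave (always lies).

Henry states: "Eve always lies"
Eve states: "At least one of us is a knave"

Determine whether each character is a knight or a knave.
Henry is a knave.
Eve is a knight.

Verification:
- Henry (knave) says "Eve always lies" - this is FALSE (a lie) because Eve is a knight.
- Eve (knight) says "At least one of us is a knave" - this is TRUE because Henry is a knave.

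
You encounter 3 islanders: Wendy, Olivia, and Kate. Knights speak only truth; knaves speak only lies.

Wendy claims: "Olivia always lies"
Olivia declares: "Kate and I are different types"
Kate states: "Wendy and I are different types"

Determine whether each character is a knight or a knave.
Wendy is a knave.
Olivia is a knight.
Kate is a knave.

Verification:
- Wendy (knave) says "Olivia always lies" - this is FALSE (a lie) because Olivia is a knight.
- Olivia (knight) says "Kate and I are different types" - this is TRUE because Olivia is a knight and Kate is a knave.
- Kate (knave) says "Wendy and I are different types" - this is FALSE (a lie) because Kate is a knave and Wendy is a knave.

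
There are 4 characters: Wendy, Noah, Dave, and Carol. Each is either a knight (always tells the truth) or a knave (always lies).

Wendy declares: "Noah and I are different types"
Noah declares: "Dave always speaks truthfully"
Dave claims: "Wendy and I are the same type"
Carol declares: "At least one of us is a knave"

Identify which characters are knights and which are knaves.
Wendy is a knight.
Noah is a knave.
Dave is a knave.
Carol is a knight.

Verification:
- Wendy (knight) says "Noah and I are different types" - this is TRUE because Wendy is a knight and Noah is a knave.
- Noah (knave) says "Dave always speaks truthfully" - this is FALSE (a lie) because Dave is a knave.
- Dave (knave) says "Wendy and I are the same type" - this is FALSE (a lie) because Dave is a knave and Wendy is a knight.
- Carol (knight) says "At least one of us is a knave" - this is TRUE because Noah and Dave are knaves.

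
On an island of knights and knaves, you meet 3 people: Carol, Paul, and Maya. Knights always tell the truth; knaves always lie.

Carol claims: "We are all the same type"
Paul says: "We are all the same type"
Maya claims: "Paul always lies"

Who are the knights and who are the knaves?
Carol is a knave.
Paul is a knave.
Maya is a knight.

Verification:
- Carol (knave) says "We are all the same type" - this is FALSE (a lie) because Maya is a knight and Carol and Paul are knaves.
- Paul (knave) says "We are all the same type" - this is FALSE (a lie) because Maya is a knight and Carol and Paul are knaves.
- Maya (knight) says "Paul always lies" - this is TRUE because Paul is a knave.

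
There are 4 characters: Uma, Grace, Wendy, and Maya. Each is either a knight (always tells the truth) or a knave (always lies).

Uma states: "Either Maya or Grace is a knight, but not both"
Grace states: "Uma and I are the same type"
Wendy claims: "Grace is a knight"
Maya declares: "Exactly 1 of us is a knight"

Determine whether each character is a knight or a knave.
Uma is a knight.
Grace is a knight.
Wendy is a knight.
Maya is a knave.

Verification:
- Uma (knight) says "Either Maya or Grace is a knight, but not both" - this is TRUE because Maya is a knave and Grace is a knight.
- Grace (knight) says "Uma and I are the same type" - this is TRUE because Grace is a knight and Uma is a knight.
- Wendy (knight) says "Grace is a knight" - this is TRUE because Grace is a knight.
- Maya (knave) says "Exactly 1 of us is a knight" - this is FALSE (a lie) because there are 3 knights.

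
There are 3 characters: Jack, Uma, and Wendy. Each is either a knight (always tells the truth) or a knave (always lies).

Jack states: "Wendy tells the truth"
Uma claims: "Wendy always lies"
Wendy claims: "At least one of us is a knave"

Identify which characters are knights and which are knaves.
Jack is a knight.
Uma is a knave.
Wendy is a knight.

Verification:
- Jack (knight) says "Wendy tells the truth" - this is TRUE because Wendy is a knight.
- Uma (knave) says "Wendy always lies" - this is FALSE (a lie) because Wendy is a knight.
- Wendy (knight) says "At least one of us is a knave" - this is TRUE because Uma is a knave.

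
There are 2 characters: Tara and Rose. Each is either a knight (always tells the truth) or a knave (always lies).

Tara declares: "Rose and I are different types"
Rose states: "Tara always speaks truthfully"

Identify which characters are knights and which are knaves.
Tara is a knave.
Rose is a knave.

Verification:
- Tara (knave) says "Rose and I are different types" - this is FALSE (a lie) because Tara is a knave and Rose is a knave.
- Rose (knave) says "Tara always speaks truthfully" - this is FALSE (a lie) because Tara is a knave.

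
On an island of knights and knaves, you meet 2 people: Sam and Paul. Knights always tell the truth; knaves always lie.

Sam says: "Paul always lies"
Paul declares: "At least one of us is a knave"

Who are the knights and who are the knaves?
Sam is a knave.
Paul is a knight.

Verification:
- Sam (knave) says "Paul always lies" - this is FALSE (a lie) because Paul is a knight.
- Paul (knight) says "At least one of us is a knave" - this is TRUE because Sam is a knave.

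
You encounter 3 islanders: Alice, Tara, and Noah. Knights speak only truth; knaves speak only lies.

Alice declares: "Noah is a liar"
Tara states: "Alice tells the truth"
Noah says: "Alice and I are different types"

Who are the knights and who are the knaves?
Alice is a knave.
Tara is a knave.
Noah is a knight.

Verification:
- Alice (knave) says "Noah is a liar" - this is FALSE (a lie) because Noah is a knight.
- Tara (knave) says "Alice tells the truth" - this is FALSE (a lie) because Alice is a knave.
- Noah (knight) says "Alice and I are different types" - this is TRUE because Noah is a knight and Alice is a knave.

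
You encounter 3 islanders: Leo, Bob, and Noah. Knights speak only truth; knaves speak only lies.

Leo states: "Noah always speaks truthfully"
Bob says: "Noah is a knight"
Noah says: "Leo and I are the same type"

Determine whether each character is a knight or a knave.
Leo is a knight.
Bob is a knight.
Noah is a knight.

Verification:
- Leo (knight) says "Noah always speaks truthfully" - this is TRUE because Noah is a knight.
- Bob (knight) says "Noah is a knight" - this is TRUE because Noah is a knight.
- Noah (knight) says "Leo and I are the same type" - this is TRUE because Noah is a knight and Leo is a knight.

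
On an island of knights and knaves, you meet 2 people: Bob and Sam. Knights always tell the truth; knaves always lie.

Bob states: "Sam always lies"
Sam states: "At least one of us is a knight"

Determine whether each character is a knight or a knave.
Bob is a knave.
Sam is a knight.

Verification:
- Bob (knave) says "Sam always lies" - this is FALSE (a lie) because Sam is a knight.
- Sam (knight) says "At least one of us is a knight" - this is TRUE because Sam is a knight.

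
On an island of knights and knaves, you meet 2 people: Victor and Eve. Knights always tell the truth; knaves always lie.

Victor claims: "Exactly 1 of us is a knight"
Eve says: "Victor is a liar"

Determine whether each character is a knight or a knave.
Victor is a knight.
Eve is a knave.

Verification:
- Victor (knight) says "Exactly 1 of us is a knight" - this is TRUE because there are 1 knights.
- Eve (knave) says "Victor is a liar" - this is FALSE (a lie) because Victor is a knight.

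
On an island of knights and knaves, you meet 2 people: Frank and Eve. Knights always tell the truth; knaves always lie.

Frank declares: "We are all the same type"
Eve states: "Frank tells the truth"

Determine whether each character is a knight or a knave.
Frank is a knight.
Eve is a knight.

Verification:
- Frank (knight) says "We are all the same type" - this is TRUE because Frank and Eve are knights.
- Eve (knight) says "Frank tells the truth" - this is TRUE because Frank is a knight.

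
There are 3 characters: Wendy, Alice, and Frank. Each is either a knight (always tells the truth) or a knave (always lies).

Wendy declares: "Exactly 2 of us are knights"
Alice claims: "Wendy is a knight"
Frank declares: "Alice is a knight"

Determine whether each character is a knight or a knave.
Wendy is a knave.
Alice is a knave.
Frank is a knave.

Verification:
- Wendy (knave) says "Exactly 2 of us are knights" - this is FALSE (a lie) because there are 0 knights.
- Alice (knave) says "Wendy is a knight" - this is FALSE (a lie) because Wendy is a knave.
- Frank (knave) says "Alice is a knight" - this is FALSE (a lie) because Alice is a knave.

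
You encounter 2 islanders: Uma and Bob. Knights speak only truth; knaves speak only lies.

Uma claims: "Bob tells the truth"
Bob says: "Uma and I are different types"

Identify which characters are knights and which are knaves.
Uma is a knave.
Bob is a knave.

Verification:
- Uma (knave) says "Bob tells the truth" - this is FALSE (a lie) because Bob is a knave.
- Bob (knave) says "Uma and I are different types" - this is FALSE (a lie) because Bob is a knave and Uma is a knave.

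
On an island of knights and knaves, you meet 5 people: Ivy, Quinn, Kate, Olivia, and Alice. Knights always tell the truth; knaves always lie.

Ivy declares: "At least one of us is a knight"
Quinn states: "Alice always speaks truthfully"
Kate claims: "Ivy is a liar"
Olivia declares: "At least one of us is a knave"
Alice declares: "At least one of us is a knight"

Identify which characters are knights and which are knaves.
Ivy is a knight.
Quinn is a knight.
Kate is a knave.
Olivia is a knight.
Alice is a knight.

Verification:
- Ivy (knight) says "At least one of us is a knight" - this is TRUE because Ivy, Quinn, Olivia, and Alice are knights.
- Quinn (knight) says "Alice always speaks truthfully" - this is TRUE because Alice is a knight.
- Kate (knave) says "Ivy is a liar" - this is FALSE (a lie) because Ivy is a knight.
- Olivia (knight) says "At least one of us is a knave" - this is TRUE because Kate is a knave.
- Alice (knight) says "At least one of us is a knight" - this is TRUE because Ivy, Quinn, Olivia, and Alice are knights.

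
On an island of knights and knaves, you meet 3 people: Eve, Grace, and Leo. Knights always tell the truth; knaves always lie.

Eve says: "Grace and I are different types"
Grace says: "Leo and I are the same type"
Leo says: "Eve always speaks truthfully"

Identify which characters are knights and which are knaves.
Eve is a knight.
Grace is a knave.
Leo is a knight.

Verification:
- Eve (knight) says "Grace and I are different types" - this is TRUE because Eve is a knight and Grace is a knave.
- Grace (knave) says "Leo and I are the same type" - this is FALSE (a lie) because Grace is a knave and Leo is a knight.
- Leo (knight) says "Eve always speaks truthfully" - this is TRUE because Eve is a knight.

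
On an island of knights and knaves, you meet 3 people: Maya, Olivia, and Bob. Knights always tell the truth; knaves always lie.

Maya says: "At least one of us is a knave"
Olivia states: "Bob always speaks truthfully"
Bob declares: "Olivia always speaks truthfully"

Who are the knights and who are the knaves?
Maya is a knight.
Olivia is a knave.
Bob is a knave.

Verification:
- Maya (knight) says "At least one of us is a knave" - this is TRUE because Olivia and Bob are knaves.
- Olivia (knave) says "Bob always speaks truthfully" - this is FALSE (a lie) because Bob is a knave.
- Bob (knave) says "Olivia always speaks truthfully" - this is FALSE (a lie) because Olivia is a knave.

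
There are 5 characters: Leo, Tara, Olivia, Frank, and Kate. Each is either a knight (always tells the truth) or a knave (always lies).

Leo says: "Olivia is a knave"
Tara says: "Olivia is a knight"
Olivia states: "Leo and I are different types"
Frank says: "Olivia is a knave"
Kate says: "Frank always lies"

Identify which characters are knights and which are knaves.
Leo is a knave.
Tara is a knight.
Olivia is a knight.
Frank is a knave.
Kate is a knight.

Verification:
- Leo (knave) says "Olivia is a knave" - this is FALSE (a lie) because Olivia is a knight.
- Tara (knight) says "Olivia is a knight" - this is TRUE because Olivia is a knight.
- Olivia (knight) says "Leo and I are different types" - this is TRUE because Olivia is a knight and Leo is a knave.
- Frank (knave) says "Olivia is a knave" - this is FALSE (a lie) because Olivia is a knight.
- Kate (knight) says "Frank always lies" - this is TRUE because Frank is a knave.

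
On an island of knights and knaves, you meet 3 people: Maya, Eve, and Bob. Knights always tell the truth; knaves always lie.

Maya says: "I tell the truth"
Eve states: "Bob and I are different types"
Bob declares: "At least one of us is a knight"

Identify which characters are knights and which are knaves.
Maya is a knave.
Eve is a knave.
Bob is a knave.

Verification:
- Maya (knave) says "I tell the truth" - this is FALSE (a lie) because Maya is a knave.
- Eve (knave) says "Bob and I are different types" - this is FALSE (a lie) because Eve is a knave and Bob is a knave.
- Bob (knave) says "At least one of us is a knight" - this is FALSE (a lie) because no one is a knight.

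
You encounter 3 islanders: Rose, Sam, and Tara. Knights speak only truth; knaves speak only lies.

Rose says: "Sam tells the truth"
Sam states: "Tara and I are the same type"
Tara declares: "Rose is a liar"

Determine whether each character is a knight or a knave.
Rose is a knave.
Sam is a knave.
Tara is a knight.

Verification:
- Rose (knave) says "Sam tells the truth" - this is FALSE (a lie) because Sam is a knave.
- Sam (knave) says "Tara and I are the same type" - this is FALSE (a lie) because Sam is a knave and Tara is a knight.
- Tara (knight) says "Rose is a liar" - this is TRUE because Rose is a knave.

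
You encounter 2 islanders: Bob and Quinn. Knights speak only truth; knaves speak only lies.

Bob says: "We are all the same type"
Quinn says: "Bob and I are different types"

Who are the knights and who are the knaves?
Bob is a knave.
Quinn is a knight.

Verification:
- Bob (knave) says "We are all the same type" - this is FALSE (a lie) because Quinn is a knight and Bob is a knave.
- Quinn (knight) says "Bob and I are different types" - this is TRUE because Quinn is a knight and Bob is a knave.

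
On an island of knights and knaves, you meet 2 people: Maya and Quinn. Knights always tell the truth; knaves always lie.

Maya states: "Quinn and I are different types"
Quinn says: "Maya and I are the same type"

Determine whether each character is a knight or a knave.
Maya is a knight.
Quinn is a knave.

Verification:
- Maya (knight) says "Quinn and I are different types" - this is TRUE because Maya is a knight and Quinn is a knave.
- Quinn (knave) says "Maya and I are the same type" - this is FALSE (a lie) because Quinn is a knave and Maya is a knight.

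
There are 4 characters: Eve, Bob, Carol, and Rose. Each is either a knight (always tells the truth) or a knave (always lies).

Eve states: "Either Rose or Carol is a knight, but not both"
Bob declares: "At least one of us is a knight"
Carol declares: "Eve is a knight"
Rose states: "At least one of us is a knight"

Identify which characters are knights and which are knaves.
Eve is a knave.
Bob is a knave.
Carol is a knave.
Rose is a knave.

Verification:
- Eve (knave) says "Either Rose or Carol is a knight, but not both" - this is FALSE (a lie) because Rose is a knave and Carol is a knave.
- Bob (knave) says "At least one of us is a knight" - this is FALSE (a lie) because no one is a knight.
- Carol (knave) says "Eve is a knight" - this is FALSE (a lie) because Eve is a knave.
- Rose (knave) says "At least one of us is a knight" - this is FALSE (a lie) because no one is a knight.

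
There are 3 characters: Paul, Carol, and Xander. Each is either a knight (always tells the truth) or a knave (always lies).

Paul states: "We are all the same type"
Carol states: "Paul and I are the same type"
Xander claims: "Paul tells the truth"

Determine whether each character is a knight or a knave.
Paul is a knight.
Carol is a knight.
Xander is a knight.

Verification:
- Paul (knight) says "We are all the same type" - this is TRUE because Paul, Carol, and Xander are knights.
- Carol (knight) says "Paul and I are the same type" - this is TRUE because Carol is a knight and Paul is a knight.
- Xander (knight) says "Paul tells the truth" - this is TRUE because Paul is a knight.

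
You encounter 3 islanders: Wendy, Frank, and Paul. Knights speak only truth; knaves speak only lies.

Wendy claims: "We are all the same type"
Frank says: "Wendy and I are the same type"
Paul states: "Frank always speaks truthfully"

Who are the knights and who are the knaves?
Wendy is a knight.
Frank is a knight.
Paul is a knight.

Verification:
- Wendy (knight) says "We are all the same type" - this is TRUE because Wendy, Frank, and Paul are knights.
- Frank (knight) says "Wendy and I are the same type" - this is TRUE because Frank is a knight and Wendy is a knight.
- Paul (knight) says "Frank always speaks truthfully" - this is TRUE because Frank is a knight.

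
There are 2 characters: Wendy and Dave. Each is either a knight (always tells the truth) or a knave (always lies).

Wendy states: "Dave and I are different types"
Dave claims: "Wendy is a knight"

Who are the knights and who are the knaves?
Wendy is a knave.
Dave is a knave.

Verification:
- Wendy (knave) says "Dave and I are different types" - this is FALSE (a lie) because Wendy is a knave and Dave is a knave.
- Dave (knave) says "Wendy is a knight" - this is FALSE (a lie) because Wendy is a knave.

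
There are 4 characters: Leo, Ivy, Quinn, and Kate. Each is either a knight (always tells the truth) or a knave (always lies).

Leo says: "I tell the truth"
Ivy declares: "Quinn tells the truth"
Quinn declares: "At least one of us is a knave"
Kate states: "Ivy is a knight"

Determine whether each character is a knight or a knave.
Leo is a knave.
Ivy is a knight.
Quinn is a knight.
Kate is a knight.

Verification:
- Leo (knave) says "I tell the truth" - this is FALSE (a lie) because Leo is a knave.
- Ivy (knight) says "Quinn tells the truth" - this is TRUE because Quinn is a knight.
- Quinn (knight) says "At least one of us is a knave" - this is TRUE because Leo is a knave.
- Kate (knight) says "Ivy is a knight" - this is TRUE because Ivy is a knight.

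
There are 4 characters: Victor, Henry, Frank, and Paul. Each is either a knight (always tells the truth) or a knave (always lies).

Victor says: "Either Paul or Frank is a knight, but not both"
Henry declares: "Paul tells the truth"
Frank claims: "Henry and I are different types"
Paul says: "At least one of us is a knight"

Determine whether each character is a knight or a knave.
Victor is a knave.
Henry is a knave.
Frank is a knave.
Paul is a knave.

Verification:
- Victor (knave) says "Either Paul or Frank is a knight, but not both" - this is FALSE (a lie) because Paul is a knave and Frank is a knave.
- Henry (knave) says "Paul tells the truth" - this is FALSE (a lie) because Paul is a knave.
- Frank (knave) says "Henry and I are different types" - this is FALSE (a lie) because Frank is a knave and Henry is a knave.
- Paul (knave) says "At least one of us is a knight" - this is FALSE (a lie) because no one is a knight.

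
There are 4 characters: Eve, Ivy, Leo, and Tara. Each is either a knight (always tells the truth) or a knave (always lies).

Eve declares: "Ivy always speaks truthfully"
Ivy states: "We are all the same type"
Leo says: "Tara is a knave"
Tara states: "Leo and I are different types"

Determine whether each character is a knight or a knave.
Eve is a knave.
Ivy is a knave.
Leo is a knave.
Tara is a knight.

Verification:
- Eve (knave) says "Ivy always speaks truthfully" - this is FALSE (a lie) because Ivy is a knave.
- Ivy (knave) says "We are all the same type" - this is FALSE (a lie) because Tara is a knight and Eve, Ivy, and Leo are knaves.
- Leo (knave) says "Tara is a knave" - this is FALSE (a lie) because Tara is a knight.
- Tara (knight) says "Leo and I are different types" - this is TRUE because Tara is a knight and Leo is a knave.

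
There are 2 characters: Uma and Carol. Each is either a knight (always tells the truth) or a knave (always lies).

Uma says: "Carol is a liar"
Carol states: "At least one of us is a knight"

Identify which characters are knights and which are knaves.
Uma is a knave.
Carol is a knight.

Verification:
- Uma (knave) says "Carol is a liar" - this is FALSE (a lie) because Carol is a knight.
- Carol (knight) says "At least one of us is a knight" - this is TRUE because Carol is a knight.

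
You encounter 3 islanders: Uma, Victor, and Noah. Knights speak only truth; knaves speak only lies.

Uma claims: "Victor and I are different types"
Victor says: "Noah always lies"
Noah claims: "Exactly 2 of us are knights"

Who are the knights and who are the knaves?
Uma is a knight.
Victor is a knave.
Noah is a knight.

Verification:
- Uma (knight) says "Victor and I are different types" - this is TRUE because Uma is a knight and Victor is a knave.
- Victor (knave) says "Noah always lies" - this is FALSE (a lie) because Noah is a knight.
- Noah (knight) says "Exactly 2 of us are knights" - this is TRUE because there are 2 knights.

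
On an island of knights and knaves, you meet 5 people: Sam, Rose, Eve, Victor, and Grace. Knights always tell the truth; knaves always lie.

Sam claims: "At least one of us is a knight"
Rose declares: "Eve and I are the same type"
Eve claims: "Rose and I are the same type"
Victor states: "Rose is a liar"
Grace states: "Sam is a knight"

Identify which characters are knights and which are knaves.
Sam is a knight.
Rose is a knight.
Eve is a knight.
Victor is a knave.
Grace is a knight.

Verification:
- Sam (knight) says "At least one of us is a knight" - this is TRUE because Sam, Rose, Eve, and Grace are knights.
- Rose (knight) says "Eve and I are the same type" - this is TRUE because Rose is a knight and Eve is a knight.
- Eve (knight) says "Rose and I are the same type" - this is TRUE because Eve is a knight and Rose is a knight.
- Victor (knave) says "Rose is a liar" - this is FALSE (a lie) because Rose is a knight.
- Grace (knight) says "Sam is a knight" - this is TRUE because Sam is a knight.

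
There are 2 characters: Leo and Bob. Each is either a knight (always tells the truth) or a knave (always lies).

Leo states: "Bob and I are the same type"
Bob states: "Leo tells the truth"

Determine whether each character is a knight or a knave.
Leo is a knight.
Bob is a knight.

Verification:
- Leo (knight) says "Bob and I are the same type" - this is TRUE because Leo is a knight and Bob is a knight.
- Bob (knight) says "Leo tells the truth" - this is TRUE because Leo is a knight.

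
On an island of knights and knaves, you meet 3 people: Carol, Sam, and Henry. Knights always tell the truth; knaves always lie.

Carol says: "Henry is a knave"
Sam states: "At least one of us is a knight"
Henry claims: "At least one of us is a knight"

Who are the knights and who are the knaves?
Carol is a knave.
Sam is a knight.
Henry is a knight.

Verification:
- Carol (knave) says "Henry is a knave" - this is FALSE (a lie) because Henry is a knight.
- Sam (knight) says "At least one of us is a knight" - this is TRUE because Sam and Henry are knights.
- Henry (knight) says "At least one of us is a knight" - this is TRUE because Sam and Henry are knights.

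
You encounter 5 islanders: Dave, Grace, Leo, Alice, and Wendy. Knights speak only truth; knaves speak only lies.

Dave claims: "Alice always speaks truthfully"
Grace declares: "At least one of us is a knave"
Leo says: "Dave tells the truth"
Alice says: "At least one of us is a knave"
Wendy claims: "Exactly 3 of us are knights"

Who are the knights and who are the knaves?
Dave is a knight.
Grace is a knight.
Leo is a knight.
Alice is a knight.
Wendy is a knave.

Verification:
- Dave (knight) says "Alice always speaks truthfully" - this is TRUE because Alice is a knight.
- Grace (knight) says "At least one of us is a knave" - this is TRUE because Wendy is a knave.
- Leo (knight) says "Dave tells the truth" - this is TRUE because Dave is a knight.
- Alice (knight) says "At least one of us is a knave" - this is TRUE because Wendy is a knave.
- Wendy (knave) says "Exactly 3 of us are knights" - this is FALSE (a lie) because there are 4 knights.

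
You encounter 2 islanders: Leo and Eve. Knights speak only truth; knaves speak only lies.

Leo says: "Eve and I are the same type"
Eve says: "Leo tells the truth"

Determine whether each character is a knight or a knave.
Leo is a knight.
Eve is a knight.

Verification:
- Leo (knight) says "Eve and I are the same type" - this is TRUE because Leo is a knight and Eve is a knight.
- Eve (knight) says "Leo tells the truth" - this is TRUE because Leo is a knight.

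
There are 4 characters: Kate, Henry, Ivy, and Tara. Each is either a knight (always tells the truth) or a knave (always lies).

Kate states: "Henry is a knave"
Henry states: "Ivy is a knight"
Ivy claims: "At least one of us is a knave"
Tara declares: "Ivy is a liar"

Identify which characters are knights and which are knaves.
Kate is a knave.
Henry is a knight.
Ivy is a knight.
Tara is a knave.

Verification:
- Kate (knave) says "Henry is a knave" - this is FALSE (a lie) because Henry is a knight.
- Henry (knight) says "Ivy is a knight" - this is TRUE because Ivy is a knight.
- Ivy (knight) says "At least one of us is a knave" - this is TRUE because Kate and Tara are knaves.
- Tara (knave) says "Ivy is a liar" - this is FALSE (a lie) because Ivy is a knight.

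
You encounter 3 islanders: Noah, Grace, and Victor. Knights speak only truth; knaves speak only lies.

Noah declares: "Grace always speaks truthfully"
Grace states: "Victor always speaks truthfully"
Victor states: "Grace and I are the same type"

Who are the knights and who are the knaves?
Noah is a knight.
Grace is a knight.
Victor is a knight.

Verification:
- Noah (knight) says "Grace always speaks truthfully" - this is TRUE because Grace is a knight.
- Grace (knight) says "Victor always speaks truthfully" - this is TRUE because Victor is a knight.
- Victor (knight) says "Grace and I are the same type" - this is TRUE because Victor is a knight and Grace is a knight.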